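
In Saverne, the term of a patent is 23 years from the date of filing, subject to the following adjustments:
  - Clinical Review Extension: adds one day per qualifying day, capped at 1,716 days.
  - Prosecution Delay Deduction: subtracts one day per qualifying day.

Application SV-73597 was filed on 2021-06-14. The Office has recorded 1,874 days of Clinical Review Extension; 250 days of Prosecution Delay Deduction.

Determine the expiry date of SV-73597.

Base term: filing date + 23 years → 14 June 2044.
Clinical Review Extension: 1874 days claimed exceeds the 1716-day cap, so +1716 days → 24 February 2049.
Prosecution Delay Deduction: −250 days → 19 June 2048.

June 19, 2048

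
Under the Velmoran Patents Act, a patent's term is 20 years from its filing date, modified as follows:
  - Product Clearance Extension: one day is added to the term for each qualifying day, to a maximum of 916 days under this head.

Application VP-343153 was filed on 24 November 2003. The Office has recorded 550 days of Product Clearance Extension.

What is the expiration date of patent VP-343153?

Base term: filing date + 20 years → 24 November 2023.
Product Clearance Extension: 550 days (within the 916-day cap) → +550 days → 27 May 2025.

2025-05-27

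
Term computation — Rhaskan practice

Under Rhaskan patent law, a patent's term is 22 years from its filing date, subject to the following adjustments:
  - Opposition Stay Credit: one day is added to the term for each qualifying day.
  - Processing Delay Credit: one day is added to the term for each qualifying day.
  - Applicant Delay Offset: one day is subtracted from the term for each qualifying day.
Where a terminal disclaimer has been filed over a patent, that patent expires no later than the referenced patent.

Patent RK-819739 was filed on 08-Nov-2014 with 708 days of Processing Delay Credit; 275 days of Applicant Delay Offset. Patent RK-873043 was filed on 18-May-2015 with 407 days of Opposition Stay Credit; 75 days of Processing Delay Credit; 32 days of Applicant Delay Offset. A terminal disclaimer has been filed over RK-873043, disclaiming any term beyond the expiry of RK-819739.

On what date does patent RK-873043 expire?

Natural term of RK-873043:
  Base: filing + 22 years → 18 May 2037.
  Opposition Stay Credit: +407 days → 29 June 2038.
  Processing Delay Credit: +75 days → 12 September 2038.
  Applicant Delay Offset: −32 days → 11 August 2038.
Expiry of referenced patent RK-819739:
  Base: filing + 22 years → 8 November 2036.
  Processing Delay Credit: +708 days → 17 October 2038.
  Applicant Delay Offset: −275 days → 15 January 2038.
Terminal disclaimer: RK-873043 expires on the earlier of 11 August 2038 and 15 January 2038.

January 15, 2038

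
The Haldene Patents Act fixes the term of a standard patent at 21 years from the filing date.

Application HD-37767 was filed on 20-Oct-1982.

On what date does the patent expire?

2003-10-20

Filing date + 21 years → 20 October 2003.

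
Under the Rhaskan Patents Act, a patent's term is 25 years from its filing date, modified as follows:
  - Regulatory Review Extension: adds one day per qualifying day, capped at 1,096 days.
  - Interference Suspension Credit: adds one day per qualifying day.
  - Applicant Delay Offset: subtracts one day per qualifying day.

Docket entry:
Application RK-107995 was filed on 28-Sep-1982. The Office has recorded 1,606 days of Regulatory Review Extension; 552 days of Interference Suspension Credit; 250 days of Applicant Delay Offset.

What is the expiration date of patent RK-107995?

2011-07-27

Base term: filing date + 25 years → 28 September 2007.
Regulatory Review Extension: 1606 days claimed exceeds the 1096-day cap, so +1096 days → 28 September 2010.
Interference Suspension Credit: +552 days → 2 April 2012.
Applicant Delay Offset: −250 days → 27 July 2011.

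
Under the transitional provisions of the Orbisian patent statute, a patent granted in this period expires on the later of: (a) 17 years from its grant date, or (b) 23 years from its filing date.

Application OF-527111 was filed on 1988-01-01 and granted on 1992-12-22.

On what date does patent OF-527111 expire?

January 1, 2011

(a) grant + 17 years → 22 December 2009.
(b) filing + 23 years → 1 January 2011.
Later of the two: 1 January 2011.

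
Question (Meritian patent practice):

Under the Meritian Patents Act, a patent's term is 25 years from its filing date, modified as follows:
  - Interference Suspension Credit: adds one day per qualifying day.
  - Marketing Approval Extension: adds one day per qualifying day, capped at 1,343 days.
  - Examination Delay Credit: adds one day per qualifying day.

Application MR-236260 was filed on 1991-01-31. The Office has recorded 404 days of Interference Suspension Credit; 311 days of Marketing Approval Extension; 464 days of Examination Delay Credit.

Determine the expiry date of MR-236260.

April 24, 2019

Base term: filing date + 25 years → 31 January 2016.
Interference Suspension Credit: +404 days → 10 March 2017.
Marketing Approval Extension: 311 days (within the 1343-day cap) → +311 days → 15 January 2018.
Examination Delay Credit: +464 days → 24 April 2019.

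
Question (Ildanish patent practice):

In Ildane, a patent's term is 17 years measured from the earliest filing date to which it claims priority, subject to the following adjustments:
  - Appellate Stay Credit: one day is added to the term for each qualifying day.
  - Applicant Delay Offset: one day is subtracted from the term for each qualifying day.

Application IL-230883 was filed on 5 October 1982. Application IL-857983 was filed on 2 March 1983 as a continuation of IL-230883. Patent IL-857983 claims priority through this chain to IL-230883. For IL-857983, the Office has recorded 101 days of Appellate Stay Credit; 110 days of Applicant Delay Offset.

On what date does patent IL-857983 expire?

1999-09-26

Earliest priority filing: 5 October 1982.
Base term: 5 October 1982 + 17 years → 5 October 1999.
Appellate Stay Credit: +101 days → 14 January 2000.
Applicant Delay Offset: −110 days → 26 September 1999.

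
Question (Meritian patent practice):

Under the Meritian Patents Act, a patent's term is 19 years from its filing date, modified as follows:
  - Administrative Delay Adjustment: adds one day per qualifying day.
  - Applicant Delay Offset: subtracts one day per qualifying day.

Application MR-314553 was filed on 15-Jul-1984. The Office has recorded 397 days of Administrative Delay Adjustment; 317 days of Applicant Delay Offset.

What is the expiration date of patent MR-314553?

Base term: filing date + 19 years → 15 July 2003.
Administrative Delay Adjustment: +397 days → 15 August 2004.
Applicant Delay Offset: −317 days → 3 October 2003.

2003-10-03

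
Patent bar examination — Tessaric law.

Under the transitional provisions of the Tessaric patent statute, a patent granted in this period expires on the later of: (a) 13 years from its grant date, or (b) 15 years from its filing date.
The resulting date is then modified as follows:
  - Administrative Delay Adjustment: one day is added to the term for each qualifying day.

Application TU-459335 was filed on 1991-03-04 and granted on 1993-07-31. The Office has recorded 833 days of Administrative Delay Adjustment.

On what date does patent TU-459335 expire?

(a) grant + 13 years → 31 July 2006.
(b) filing + 15 years → 4 March 2006.
Later of the two: 31 July 2006.
Administrative Delay Adjustment: +833 days → 10 November 2008.

2008-11-10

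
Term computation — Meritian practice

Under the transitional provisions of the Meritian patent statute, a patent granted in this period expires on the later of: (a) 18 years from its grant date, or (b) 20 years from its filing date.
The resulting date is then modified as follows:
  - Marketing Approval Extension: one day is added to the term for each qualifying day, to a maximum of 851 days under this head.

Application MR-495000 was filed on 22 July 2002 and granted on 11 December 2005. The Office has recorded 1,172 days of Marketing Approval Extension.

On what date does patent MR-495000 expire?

(a) grant + 18 years → 11 December 2023.
(b) filing + 20 years → 22 July 2022.
Later of the two: 11 December 2023.
Marketing Approval Extension: 1172 days claimed exceeds the 851-day cap, so +851 days → 10 April 2026.

2026-04-10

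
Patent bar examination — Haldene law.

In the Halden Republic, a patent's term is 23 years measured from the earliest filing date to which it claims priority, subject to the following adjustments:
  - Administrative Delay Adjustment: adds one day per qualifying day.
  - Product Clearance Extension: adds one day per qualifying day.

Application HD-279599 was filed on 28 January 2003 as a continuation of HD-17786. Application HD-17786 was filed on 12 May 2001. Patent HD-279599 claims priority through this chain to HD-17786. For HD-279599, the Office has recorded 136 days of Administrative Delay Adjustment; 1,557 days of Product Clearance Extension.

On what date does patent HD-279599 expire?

Earliest priority filing: 12 May 2001.
Base term: 12 May 2001 + 23 years → 12 May 2024.
Administrative Delay Adjustment: +136 days → 25 September 2024.
Product Clearance Extension: +1557 days → 30 December 2028.

December 30, 2028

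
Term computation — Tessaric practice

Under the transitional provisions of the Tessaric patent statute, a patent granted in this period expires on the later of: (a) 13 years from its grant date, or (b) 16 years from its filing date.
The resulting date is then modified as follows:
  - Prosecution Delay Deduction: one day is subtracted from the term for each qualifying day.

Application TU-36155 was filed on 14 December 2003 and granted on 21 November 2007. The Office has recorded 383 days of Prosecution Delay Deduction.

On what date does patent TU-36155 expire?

2019-11-04

(a) grant + 13 years → 21 November 2020.
(b) filing + 16 years → 14 December 2019.
Later of the two: 21 November 2020.
Prosecution Delay Deduction: −383 days → 4 November 2019.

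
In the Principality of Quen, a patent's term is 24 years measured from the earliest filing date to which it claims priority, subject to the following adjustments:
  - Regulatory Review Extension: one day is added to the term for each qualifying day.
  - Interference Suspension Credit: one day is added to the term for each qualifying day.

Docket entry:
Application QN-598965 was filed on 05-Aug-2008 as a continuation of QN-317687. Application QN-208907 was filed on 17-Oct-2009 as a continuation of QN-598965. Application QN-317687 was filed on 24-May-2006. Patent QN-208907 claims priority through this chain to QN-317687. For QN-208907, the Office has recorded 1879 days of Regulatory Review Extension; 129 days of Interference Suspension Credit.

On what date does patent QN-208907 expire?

Earliest priority filing: 24 May 2006.
Base term: 24 May 2006 + 24 years → 24 May 2030.
Regulatory Review Extension: +1879 days → 16 July 2035.
Interference Suspension Credit: +129 days → 22 November 2035.

November 22, 2035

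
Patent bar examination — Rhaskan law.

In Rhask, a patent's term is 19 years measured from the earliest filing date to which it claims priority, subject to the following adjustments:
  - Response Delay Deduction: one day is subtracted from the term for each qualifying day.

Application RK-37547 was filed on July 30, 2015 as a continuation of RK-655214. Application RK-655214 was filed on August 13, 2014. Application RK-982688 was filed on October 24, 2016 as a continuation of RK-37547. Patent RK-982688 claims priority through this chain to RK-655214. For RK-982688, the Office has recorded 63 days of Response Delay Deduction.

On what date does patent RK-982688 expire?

June 11, 2033

Earliest priority filing: 13 August 2014.
Base term: 13 August 2014 + 19 years → 13 August 2033.
Response Delay Deduction: −63 days → 11 June 2033.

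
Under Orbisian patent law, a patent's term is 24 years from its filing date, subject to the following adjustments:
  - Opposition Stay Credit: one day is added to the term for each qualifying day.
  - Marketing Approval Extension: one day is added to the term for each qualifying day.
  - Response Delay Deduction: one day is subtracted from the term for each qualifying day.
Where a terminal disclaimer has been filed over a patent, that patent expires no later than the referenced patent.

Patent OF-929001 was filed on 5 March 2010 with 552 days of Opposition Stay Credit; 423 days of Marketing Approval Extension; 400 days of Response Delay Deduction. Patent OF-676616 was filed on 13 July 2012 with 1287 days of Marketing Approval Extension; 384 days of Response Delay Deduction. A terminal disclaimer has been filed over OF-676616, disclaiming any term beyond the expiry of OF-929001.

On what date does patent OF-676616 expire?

Natural term of OF-676616:
  Base: filing + 24 years → 13 July 2036.
  Marketing Approval Extension: +1287 days → 21 January 2040.
  Response Delay Deduction: −384 days → 2 January 2039.
Expiry of referenced patent OF-929001:
  Base: filing + 24 years → 5 March 2034.
  Opposition Stay Credit: +552 days → 8 September 2035.
  Marketing Approval Extension: +423 days → 4 November 2036.
  Response Delay Deduction: −400 days → 1 October 2035.
Terminal disclaimer: OF-676616 expires on the earlier of 2 January 2039 and 1 October 2035.

2035-10-01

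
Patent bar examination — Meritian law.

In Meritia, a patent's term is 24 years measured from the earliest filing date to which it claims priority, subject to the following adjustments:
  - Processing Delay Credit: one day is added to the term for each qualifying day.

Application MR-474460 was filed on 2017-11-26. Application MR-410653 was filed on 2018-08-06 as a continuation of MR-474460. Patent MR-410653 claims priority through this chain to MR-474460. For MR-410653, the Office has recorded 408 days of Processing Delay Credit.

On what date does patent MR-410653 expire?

Earliest priority filing: 26 November 2017.
Base term: 26 November 2017 + 24 years → 26 November 2041.
Processing Delay Credit: +408 days → 8 January 2043.

January 8, 2043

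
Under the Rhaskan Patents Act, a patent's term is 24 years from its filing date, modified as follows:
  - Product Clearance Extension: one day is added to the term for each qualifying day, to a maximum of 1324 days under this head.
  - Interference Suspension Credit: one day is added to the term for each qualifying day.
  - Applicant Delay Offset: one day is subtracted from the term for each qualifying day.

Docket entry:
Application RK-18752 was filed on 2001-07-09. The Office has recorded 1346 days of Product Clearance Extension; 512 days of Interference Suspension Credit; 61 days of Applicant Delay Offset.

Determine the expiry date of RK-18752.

May 19, 2030

Base term: filing date + 24 years → 9 July 2025.
Product Clearance Extension: 1346 days claimed exceeds the 1324-day cap, so +1324 days → 22 February 2029.
Interference Suspension Credit: +512 days → 19 July 2030.
Applicant Delay Offset: −61 days → 19 May 2030.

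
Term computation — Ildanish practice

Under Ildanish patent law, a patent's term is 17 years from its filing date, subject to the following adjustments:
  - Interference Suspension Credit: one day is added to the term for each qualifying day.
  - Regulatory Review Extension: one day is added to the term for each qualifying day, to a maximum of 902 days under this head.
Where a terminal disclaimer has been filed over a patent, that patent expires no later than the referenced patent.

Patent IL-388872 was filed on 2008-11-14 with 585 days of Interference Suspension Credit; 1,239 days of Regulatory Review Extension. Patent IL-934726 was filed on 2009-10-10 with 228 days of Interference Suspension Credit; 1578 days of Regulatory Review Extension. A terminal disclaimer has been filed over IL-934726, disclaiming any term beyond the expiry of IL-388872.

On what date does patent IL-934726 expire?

Natural term of IL-934726:
  Base: filing + 17 years → 10 October 2026.
  Interference Suspension Credit: +228 days → 26 May 2027.
  Regulatory Review Extension: 1578 days claimed exceeds the 902-day cap, so +902 days → 13 November 2029.
Expiry of referenced patent IL-388872:
  Base: filing + 17 years → 14 November 2025.
  Interference Suspension Credit: +585 days → 22 June 2027.
  Regulatory Review Extension: 1239 days claimed exceeds the 902-day cap, so +902 days → 10 December 2029.
Terminal disclaimer: IL-934726 expires on the earlier of 13 November 2029 and 10 December 2029.

November 13, 2029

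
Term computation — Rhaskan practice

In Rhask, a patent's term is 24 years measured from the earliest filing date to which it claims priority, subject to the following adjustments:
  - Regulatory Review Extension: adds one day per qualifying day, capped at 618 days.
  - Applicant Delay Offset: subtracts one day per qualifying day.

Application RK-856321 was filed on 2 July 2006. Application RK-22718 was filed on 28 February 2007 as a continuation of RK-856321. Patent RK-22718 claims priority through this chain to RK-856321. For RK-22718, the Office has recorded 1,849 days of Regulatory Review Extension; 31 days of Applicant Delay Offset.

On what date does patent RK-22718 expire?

Earliest priority filing: 2 July 2006.
Base term: 2 July 2006 + 24 years → 2 July 2030.
Regulatory Review Extension: 1849 days claimed exceeds the 618-day cap, so +618 days → 11 March 2032.
Applicant Delay Offset: −31 days → 9 February 2032.

February 9, 2032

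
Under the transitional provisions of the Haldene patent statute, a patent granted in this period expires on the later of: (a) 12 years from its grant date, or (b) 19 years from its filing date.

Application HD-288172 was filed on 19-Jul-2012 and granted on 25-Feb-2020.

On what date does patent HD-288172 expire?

2032-02-25

(a) grant + 12 years → 25 February 2032.
(b) filing + 19 years → 19 July 2031.
Later of the two: 25 February 2032.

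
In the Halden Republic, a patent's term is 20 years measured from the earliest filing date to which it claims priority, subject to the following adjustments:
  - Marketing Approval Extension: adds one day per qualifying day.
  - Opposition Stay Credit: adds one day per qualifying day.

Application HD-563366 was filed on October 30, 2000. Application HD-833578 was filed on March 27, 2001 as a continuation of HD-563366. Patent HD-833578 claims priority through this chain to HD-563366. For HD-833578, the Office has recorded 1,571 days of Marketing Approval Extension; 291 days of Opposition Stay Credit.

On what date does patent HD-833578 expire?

December 5, 2025

Earliest priority filing: 30 October 2000.
Base term: 30 October 2000 + 20 years → 30 October 2020.
Marketing Approval Extension: +1571 days → 17 February 2025.
Opposition Stay Credit: +291 days → 5 December 2025.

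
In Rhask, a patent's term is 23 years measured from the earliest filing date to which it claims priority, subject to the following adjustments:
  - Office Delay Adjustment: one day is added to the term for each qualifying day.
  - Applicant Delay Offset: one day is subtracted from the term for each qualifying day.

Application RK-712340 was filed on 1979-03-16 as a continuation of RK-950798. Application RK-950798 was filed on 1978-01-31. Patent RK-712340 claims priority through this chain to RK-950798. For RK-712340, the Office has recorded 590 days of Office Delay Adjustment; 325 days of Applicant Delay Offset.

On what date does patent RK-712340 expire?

2001-10-23

Earliest priority filing: 31 January 1978.
Base term: 31 January 1978 + 23 years → 31 January 2001.
Office Delay Adjustment: +590 days → 13 September 2002.
Applicant Delay Offset: −325 days → 23 October 2001.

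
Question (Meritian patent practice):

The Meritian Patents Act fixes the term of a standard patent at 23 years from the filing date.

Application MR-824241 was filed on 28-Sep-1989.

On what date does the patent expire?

Filing date + 23 years → 28 September 2012.

2012-09-28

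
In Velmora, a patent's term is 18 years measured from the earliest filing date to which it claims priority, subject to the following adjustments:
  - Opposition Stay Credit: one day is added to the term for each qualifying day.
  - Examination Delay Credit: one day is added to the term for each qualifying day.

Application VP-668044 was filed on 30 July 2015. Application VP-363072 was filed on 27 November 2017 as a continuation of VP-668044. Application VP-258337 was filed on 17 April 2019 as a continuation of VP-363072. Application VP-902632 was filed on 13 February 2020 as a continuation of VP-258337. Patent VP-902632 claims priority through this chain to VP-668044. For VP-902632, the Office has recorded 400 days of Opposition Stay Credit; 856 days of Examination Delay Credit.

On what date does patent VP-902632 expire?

Earliest priority filing: 30 July 2015.
Base term: 30 July 2015 + 18 years → 30 July 2033.
Opposition Stay Credit: +400 days → 3 September 2034.
Examination Delay Credit: +856 days → 6 January 2037.

2037-01-06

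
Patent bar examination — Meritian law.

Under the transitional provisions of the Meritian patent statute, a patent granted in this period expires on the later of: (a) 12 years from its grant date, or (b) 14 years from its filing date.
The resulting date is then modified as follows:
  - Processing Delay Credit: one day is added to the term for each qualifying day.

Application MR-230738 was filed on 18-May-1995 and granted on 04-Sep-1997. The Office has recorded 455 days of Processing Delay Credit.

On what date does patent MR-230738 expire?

(a) grant + 12 years → 4 September 2009.
(b) filing + 14 years → 18 May 2009.
Later of the two: 4 September 2009.
Processing Delay Credit: +455 days → 3 December 2010.

2010-12-03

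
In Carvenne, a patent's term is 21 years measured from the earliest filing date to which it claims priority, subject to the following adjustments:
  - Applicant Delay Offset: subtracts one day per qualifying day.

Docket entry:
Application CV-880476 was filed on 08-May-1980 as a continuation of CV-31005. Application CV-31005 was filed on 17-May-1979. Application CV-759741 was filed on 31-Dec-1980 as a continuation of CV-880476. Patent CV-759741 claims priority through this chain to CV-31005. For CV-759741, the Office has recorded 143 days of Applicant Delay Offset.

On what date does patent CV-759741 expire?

1999-12-26

Earliest priority filing: 17 May 1979.
Base term: 17 May 1979 + 21 years → 17 May 2000.
Applicant Delay Offset: −143 days → 26 December 1999.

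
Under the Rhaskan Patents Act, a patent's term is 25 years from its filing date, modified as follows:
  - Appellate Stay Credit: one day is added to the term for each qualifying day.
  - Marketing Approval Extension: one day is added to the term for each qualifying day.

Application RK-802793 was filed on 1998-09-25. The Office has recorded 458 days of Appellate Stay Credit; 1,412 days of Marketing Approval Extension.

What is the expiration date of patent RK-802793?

Base term: filing date + 25 years → 25 September 2023.
Appellate Stay Credit: +458 days → 26 December 2024.
Marketing Approval Extension: +1412 days → 7 November 2028.

2028-11-07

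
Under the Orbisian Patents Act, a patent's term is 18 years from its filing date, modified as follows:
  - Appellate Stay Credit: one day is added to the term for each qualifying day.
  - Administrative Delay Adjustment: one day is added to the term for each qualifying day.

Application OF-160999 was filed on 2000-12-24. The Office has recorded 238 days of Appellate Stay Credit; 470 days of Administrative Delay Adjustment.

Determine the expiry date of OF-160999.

2020-12-01

Base term: filing date + 18 years → 24 December 2018.
Appellate Stay Credit: +238 days → 19 August 2019.
Administrative Delay Adjustment: +470 days → 1 December 2020.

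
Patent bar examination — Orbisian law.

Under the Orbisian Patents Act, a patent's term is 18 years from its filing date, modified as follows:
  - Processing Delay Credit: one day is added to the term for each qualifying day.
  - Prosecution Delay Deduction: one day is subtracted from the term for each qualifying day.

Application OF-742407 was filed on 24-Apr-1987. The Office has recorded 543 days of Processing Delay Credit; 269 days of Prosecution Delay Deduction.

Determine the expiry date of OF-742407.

January 23, 2006

Base term: filing date + 18 years → 24 April 2005.
Processing Delay Credit: +543 days → 19 October 2006.
Prosecution Delay Deduction: −269 days → 23 January 2006.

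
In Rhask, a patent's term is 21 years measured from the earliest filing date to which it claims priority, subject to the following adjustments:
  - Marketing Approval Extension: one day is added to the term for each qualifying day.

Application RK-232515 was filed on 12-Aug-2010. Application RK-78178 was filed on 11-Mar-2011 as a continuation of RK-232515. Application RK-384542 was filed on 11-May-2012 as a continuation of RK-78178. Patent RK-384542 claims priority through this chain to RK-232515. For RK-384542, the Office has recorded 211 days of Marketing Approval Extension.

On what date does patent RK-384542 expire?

Earliest priority filing: 12 August 2010.
Base term: 12 August 2010 + 21 years → 12 August 2031.
Marketing Approval Extension: +211 days → 10 March 2032.

2032-03-10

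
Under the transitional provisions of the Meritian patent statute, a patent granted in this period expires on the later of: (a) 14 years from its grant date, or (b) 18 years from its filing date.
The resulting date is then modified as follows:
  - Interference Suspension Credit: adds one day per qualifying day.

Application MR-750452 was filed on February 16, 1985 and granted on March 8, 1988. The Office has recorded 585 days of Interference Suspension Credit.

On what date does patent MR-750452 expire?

(a) grant + 14 years → 8 March 2002.
(b) filing + 18 years → 16 February 2003.
Later of the two: 16 February 2003.
Interference Suspension Credit: +585 days → 23 September 2004.

2004-09-23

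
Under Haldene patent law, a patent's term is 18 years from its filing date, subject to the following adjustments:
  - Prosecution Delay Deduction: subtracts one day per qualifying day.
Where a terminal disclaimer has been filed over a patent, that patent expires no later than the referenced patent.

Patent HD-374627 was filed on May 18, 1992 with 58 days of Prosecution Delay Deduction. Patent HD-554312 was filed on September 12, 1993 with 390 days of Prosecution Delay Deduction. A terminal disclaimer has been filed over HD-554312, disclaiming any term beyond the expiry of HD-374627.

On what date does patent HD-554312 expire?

March 21, 2010

Natural term of HD-554312:
  Base: filing + 18 years → 12 September 2011.
  Prosecution Delay Deduction: −390 days → 18 August 2010.
Expiry of referenced patent HD-374627:
  Base: filing + 18 years → 18 May 2010.
  Prosecution Delay Deduction: −58 days → 21 March 2010.
Terminal disclaimer: HD-554312 expires on the earlier of 18 August 2010 and 21 March 2010.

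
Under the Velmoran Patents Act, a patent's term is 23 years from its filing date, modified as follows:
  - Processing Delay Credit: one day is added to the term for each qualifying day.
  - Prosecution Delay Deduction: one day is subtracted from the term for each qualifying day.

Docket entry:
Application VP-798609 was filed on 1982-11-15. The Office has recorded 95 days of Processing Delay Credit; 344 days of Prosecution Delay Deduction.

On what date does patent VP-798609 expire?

Base term: filing date + 23 years → 15 November 2005.
Processing Delay Credit: +95 days → 18 February 2006.
Prosecution Delay Deduction: −344 days → 11 March 2005.

2005-03-11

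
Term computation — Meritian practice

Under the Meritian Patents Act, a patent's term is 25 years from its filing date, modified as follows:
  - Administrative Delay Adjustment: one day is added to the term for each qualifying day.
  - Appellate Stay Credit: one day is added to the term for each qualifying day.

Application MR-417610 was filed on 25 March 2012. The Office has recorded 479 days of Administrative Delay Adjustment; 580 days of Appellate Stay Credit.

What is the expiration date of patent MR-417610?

2040-02-17

Base term: filing date + 25 years → 25 March 2037.
Administrative Delay Adjustment: +479 days → 17 July 2038.
Appellate Stay Credit: +580 days → 17 February 2040.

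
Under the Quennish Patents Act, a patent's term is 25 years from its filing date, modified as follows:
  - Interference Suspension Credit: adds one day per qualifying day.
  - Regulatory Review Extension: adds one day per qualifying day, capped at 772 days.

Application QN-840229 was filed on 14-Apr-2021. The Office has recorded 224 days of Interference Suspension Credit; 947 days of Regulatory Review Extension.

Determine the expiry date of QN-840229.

2049-01-04

Base term: filing date + 25 years → 14 April 2046.
Interference Suspension Credit: +224 days → 24 November 2046.
Regulatory Review Extension: 947 days claimed exceeds the 772-day cap, so +772 days → 4 January 2049.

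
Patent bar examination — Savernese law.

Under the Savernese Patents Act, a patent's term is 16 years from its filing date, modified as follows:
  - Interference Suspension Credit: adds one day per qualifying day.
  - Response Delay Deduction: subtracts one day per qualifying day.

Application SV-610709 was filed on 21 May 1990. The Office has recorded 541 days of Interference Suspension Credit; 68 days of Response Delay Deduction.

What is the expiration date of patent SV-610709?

September 6, 2007

Base term: filing date + 16 years → 21 May 2006.
Interference Suspension Credit: +541 days → 13 November 2007.
Response Delay Deduction: −68 days → 6 September 2007.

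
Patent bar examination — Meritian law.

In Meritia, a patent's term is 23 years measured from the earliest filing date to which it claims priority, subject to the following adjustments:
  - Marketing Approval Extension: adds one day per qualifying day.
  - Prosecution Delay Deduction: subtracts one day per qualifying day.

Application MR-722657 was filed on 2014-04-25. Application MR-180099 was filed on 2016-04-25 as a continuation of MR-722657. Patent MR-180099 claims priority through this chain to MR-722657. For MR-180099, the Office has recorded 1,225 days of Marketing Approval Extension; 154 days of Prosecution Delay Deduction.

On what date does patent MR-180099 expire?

March 31, 2040

Earliest priority filing: 25 April 2014.
Base term: 25 April 2014 + 23 years → 25 April 2037.
Marketing Approval Extension: +1225 days → 1 September 2040.
Prosecution Delay Deduction: −154 days → 31 March 2040.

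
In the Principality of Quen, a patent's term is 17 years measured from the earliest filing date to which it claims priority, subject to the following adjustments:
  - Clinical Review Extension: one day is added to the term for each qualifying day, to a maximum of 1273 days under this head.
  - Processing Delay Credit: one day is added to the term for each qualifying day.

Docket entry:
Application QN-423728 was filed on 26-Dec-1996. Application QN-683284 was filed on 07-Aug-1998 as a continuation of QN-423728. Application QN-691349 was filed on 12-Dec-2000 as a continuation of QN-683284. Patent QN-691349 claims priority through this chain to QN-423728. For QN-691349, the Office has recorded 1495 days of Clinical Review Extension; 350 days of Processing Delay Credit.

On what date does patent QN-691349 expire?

Earliest priority filing: 26 December 1996.
Base term: 26 December 1996 + 17 years → 26 December 2013.
Clinical Review Extension: 1495 days claimed exceeds the 1273-day cap, so +1273 days → 21 June 2017.
Processing Delay Credit: +350 days → 6 June 2018.

June 6, 2018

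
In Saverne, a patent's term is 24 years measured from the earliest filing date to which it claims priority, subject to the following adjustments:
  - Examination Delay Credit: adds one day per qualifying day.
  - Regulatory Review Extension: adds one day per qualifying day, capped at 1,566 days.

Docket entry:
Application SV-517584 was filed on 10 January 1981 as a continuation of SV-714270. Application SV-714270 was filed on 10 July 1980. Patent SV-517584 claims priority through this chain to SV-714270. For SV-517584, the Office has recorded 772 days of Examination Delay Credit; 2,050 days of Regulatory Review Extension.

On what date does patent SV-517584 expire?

Earliest priority filing: 10 July 1980.
Base term: 10 July 1980 + 24 years → 10 July 2004.
Examination Delay Credit: +772 days → 21 August 2006.
Regulatory Review Extension: 2050 days claimed exceeds the 1566-day cap, so +1566 days → 4 December 2010.

2010-12-04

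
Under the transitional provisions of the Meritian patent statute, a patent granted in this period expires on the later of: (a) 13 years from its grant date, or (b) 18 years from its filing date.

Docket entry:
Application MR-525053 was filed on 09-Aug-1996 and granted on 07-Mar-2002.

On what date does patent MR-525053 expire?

2015-03-07

(a) grant + 13 years → 7 March 2015.
(b) filing + 18 years → 9 August 2014.
Later of the two: 7 March 2015.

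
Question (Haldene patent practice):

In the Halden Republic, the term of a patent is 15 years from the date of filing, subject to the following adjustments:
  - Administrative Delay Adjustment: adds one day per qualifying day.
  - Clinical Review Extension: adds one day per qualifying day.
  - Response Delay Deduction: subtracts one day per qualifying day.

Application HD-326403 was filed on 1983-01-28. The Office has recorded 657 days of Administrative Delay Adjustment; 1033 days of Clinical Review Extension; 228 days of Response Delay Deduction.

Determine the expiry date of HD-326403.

January 29, 2002

Base term: filing date + 15 years → 28 January 1998.
Administrative Delay Adjustment: +657 days → 16 November 1999.
Clinical Review Extension: +1033 days → 14 September 2002.
Response Delay Deduction: −228 days → 29 January 2002.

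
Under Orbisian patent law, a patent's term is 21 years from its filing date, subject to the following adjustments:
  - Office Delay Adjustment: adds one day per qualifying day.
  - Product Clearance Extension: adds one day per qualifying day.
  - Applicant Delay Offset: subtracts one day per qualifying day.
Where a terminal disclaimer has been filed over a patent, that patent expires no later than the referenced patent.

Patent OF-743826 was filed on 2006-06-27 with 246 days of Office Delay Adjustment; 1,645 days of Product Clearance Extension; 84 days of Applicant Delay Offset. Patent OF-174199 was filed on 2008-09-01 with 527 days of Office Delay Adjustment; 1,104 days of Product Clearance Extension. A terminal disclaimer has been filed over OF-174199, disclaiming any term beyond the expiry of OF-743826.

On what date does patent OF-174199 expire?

Natural term of OF-174199:
  Base: filing + 21 years → 1 September 2029.
  Office Delay Adjustment: +527 days → 10 February 2031.
  Product Clearance Extension: +1104 days → 18 February 2034.
Expiry of referenced patent OF-743826:
  Base: filing + 21 years → 27 June 2027.
  Office Delay Adjustment: +246 days → 28 February 2028.
  Product Clearance Extension: +1645 days → 30 August 2032.
  Applicant Delay Offset: −84 days → 7 June 2032.
Terminal disclaimer: OF-174199 expires on the earlier of 18 February 2034 and 7 June 2032.

June 7, 2032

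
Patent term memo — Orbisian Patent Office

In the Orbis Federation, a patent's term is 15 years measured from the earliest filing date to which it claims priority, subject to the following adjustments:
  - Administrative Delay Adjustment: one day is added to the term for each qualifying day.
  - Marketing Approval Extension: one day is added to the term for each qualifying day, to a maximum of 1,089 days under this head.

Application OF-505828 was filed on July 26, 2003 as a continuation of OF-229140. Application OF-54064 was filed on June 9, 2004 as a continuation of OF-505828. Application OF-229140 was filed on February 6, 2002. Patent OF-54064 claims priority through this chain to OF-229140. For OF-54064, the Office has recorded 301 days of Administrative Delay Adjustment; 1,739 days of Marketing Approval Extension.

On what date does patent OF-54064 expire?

2020-11-27

Earliest priority filing: 6 February 2002.
Base term: 6 February 2002 + 15 years → 6 February 2017.
Administrative Delay Adjustment: +301 days → 4 December 2017.
Marketing Approval Extension: 1739 days claimed exceeds the 1089-day cap, so +1089 days → 27 November 2020.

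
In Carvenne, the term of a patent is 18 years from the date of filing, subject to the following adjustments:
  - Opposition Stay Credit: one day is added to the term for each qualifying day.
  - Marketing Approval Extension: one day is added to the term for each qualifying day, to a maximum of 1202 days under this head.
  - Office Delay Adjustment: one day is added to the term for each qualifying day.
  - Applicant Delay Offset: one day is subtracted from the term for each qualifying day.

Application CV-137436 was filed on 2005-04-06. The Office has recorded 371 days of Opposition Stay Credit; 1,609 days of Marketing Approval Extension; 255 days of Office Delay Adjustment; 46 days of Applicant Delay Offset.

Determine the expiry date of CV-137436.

Base term: filing date + 18 years → 6 April 2023.
Opposition Stay Credit: +371 days → 11 April 2024.
Marketing Approval Extension: 1609 days claimed exceeds the 1202-day cap, so +1202 days → 27 July 2027.
Office Delay Adjustment: +255 days → 7 April 2028.
Applicant Delay Offset: −46 days → 21 February 2028.

February 21, 2028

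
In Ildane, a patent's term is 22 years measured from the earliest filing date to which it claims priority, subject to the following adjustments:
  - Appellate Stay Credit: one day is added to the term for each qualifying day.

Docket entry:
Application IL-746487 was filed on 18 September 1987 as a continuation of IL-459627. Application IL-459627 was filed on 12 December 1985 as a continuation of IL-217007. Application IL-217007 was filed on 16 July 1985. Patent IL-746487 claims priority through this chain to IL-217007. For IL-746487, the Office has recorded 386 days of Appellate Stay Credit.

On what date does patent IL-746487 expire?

August 5, 2008

Earliest priority filing: 16 July 1985.
Base term: 16 July 1985 + 22 years → 16 July 2007.
Appellate Stay Credit: +386 days → 5 August 2008.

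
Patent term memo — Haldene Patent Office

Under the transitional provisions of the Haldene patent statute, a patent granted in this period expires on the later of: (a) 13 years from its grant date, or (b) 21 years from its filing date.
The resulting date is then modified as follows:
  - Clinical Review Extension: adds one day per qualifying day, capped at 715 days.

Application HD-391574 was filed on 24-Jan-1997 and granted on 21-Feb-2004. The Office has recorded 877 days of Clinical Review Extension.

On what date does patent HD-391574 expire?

(a) grant + 13 years → 21 February 2017.
(b) filing + 21 years → 24 January 2018.
Later of the two: 24 January 2018.
Clinical Review Extension: 877 days claimed exceeds the 715-day cap, so +715 days → 9 January 2020.

2020-01-09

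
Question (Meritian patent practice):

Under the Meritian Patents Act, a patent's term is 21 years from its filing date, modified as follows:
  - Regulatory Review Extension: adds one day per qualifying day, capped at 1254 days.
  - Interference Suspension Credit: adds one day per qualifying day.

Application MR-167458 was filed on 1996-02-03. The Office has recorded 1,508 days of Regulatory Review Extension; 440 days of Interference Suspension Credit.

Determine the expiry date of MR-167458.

2021-09-24

Base term: filing date + 21 years → 3 February 2017.
Regulatory Review Extension: 1508 days claimed exceeds the 1254-day cap, so +1254 days → 11 July 2020.
Interference Suspension Credit: +440 days → 24 September 2021.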